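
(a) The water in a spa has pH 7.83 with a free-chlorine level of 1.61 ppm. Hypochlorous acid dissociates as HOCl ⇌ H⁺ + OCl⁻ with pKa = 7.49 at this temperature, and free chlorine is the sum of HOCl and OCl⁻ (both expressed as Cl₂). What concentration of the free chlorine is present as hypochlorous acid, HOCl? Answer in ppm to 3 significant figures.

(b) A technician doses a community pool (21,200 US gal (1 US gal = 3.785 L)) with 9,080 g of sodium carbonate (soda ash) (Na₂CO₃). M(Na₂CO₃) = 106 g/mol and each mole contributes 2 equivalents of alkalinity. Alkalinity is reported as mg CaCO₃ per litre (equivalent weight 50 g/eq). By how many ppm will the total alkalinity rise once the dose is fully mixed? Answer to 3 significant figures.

(a) [OCl⁻]/[HOCl] = 10^(pH − pKa) = 10^(7.83 − 7.49) = 10^0.34 = 2.188.
(a) Fraction as HOCl = 1 / (1 + 2.188) = 0.3137.
(a) HOCl = 0.3137 × 1.61 ppm = 0.5051 ppm.

(b) Volume: 21,200 US gal × 3.785 L/gal = 80,242 L.
(b) Moles of Na₂CO₃: 9,080 g ÷ 106 g/mol = 85.66 mol → 171.3 eq of alkalinity.
(b) As CaCO₃: 171.3 eq × 50 g/eq = 8566 g.
(b) Rise: 8566 g / 80,242 L × 1000 = 106.8 mg/L.

(a) 0.505 ppm; (b) 107 ppm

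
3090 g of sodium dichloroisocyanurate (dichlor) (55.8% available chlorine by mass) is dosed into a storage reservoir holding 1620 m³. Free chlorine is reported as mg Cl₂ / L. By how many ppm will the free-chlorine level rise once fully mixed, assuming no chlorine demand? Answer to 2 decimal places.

Volume: 1620 m³ = 1,620,000 L.
Available chlorine delivered: 3090 g × 0.558 = 1724 g as Cl₂.
Concentration rise: 1724 g / 1,620,000 L = 1.064 mg/L = 1.06 ppm.

1.06 ppm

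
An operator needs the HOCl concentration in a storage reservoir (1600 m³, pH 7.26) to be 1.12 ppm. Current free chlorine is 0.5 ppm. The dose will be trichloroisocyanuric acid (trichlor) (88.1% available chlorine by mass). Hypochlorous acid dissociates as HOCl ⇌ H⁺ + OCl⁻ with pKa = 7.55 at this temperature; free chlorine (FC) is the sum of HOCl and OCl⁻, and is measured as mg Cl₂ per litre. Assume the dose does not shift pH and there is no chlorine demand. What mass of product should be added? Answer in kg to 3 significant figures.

2.17 kg

Volume: 1600 m³ = 1,600,000 L.
[OCl⁻]/[HOCl] = 10^(pH − pKa) = 10^(7.26 − 7.55) = 0.5129; fraction as HOCl = 1/(1 + 0.5129) = 0.661.
Free chlorine required for 1.12 ppm HOCl: 1.12 / 0.661 = 1.694 ppm.
FC to add: 1.694 − 0.5 = 1.194 mg/L as Cl₂.
Cl₂ equivalent: 1.194 mg/L × 1,600,000 L = 1911 g.
Product at 88.1% available Cl: 1911 / 0.881 = 2169 g.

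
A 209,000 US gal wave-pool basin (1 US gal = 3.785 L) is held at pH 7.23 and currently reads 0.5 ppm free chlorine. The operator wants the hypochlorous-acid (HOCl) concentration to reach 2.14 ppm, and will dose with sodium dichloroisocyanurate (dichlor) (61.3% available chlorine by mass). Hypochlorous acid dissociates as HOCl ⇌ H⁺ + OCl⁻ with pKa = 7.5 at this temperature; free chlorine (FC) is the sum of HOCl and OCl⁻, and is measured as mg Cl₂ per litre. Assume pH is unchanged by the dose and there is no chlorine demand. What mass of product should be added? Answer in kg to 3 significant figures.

3.60 kg

Volume: 209,000 US gal × 3.785 L/gal = 791,065 L.
[OCl⁻]/[HOCl] = 10^(pH − pKa) = 10^(7.23 − 7.5) = 0.537; fraction as HOCl = 1/(1 + 0.537) = 0.6506.
Free chlorine required for 2.14 ppm HOCl: 2.14 / 0.6506 = 3.289 ppm.
FC to add: 3.289 − 0.5 = 2.789 mg/L as Cl₂.
Cl₂ equivalent: 2.789 mg/L × 791,065 L = 2206 g.
Product at 61.3% available Cl: 2206 / 0.613 = 3599 g.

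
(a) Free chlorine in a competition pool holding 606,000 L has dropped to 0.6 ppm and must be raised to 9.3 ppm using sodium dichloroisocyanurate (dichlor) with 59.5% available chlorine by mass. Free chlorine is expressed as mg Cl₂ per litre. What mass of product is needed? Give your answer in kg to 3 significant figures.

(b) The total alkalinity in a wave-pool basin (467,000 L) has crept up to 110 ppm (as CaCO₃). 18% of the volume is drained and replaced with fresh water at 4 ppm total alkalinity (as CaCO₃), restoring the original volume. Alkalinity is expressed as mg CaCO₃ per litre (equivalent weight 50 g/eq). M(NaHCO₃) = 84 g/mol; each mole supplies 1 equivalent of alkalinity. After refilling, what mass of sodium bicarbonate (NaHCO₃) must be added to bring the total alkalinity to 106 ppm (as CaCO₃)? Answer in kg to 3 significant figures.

(a) 8.86 kg; (b) 11.8 kg

(a) Chlorine deficit: 9.3 − 0.6 = 8.7 ppm = 8.7 mg/L as Cl₂.
(a) Cl₂ equivalent needed: 8.7 mg/L × 606,000 L = 5,272,000 mg = 5272 g.
(a) Product at 59.5% available chlorine: 5272 / 0.595 = 8861 g.

(b) After draining 18% and refilling: 110 × 0.82 + 4 × 0.18 = 90.92 ppm.
(b) Deficit to target: 106 − 90.92 = 15.08 mg/L.
(b) As CaCO₃: 15.08 mg/L × 467,000 L = 7042 g; ÷ 50 g/eq ÷ 1 = 140.8 mol NaHCO₃.
(b) Mass: 140.8 × 84 = 11,830 g.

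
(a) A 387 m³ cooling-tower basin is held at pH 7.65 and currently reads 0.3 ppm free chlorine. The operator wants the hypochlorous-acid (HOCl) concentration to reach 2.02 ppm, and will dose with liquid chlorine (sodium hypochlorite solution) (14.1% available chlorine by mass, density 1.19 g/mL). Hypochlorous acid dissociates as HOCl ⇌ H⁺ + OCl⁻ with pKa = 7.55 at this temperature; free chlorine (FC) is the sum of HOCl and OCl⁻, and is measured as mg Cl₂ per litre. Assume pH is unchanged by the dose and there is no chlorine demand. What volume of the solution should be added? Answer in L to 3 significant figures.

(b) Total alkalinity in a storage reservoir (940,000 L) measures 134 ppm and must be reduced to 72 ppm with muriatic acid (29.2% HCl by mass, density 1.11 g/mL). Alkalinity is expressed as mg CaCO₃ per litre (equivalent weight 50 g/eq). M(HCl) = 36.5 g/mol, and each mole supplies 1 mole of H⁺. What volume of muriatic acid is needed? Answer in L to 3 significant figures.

(a) 9.83 L; (b) 131 L

(a) Volume: 387 m³ = 387,000 L.
(a) [OCl⁻]/[HOCl] = 10^(pH − pKa) = 10^(7.65 − 7.55) = 1.259; fraction as HOCl = 1/(1 + 1.259) = 0.4427.
(a) Free chlorine required for 2.02 ppm HOCl: 2.02 / 0.4427 = 4.563 ppm.
(a) FC to add: 4.563 − 0.3 = 4.263 mg/L as Cl₂.
(a) Cl₂ equivalent: 4.263 mg/L × 387,000 L = 1650 g.
(a) Product at 14.1% available Cl: 1650 / 0.141 = 11,700 g.
(a) Volume: 11,700 g ÷ 1.19 g/mL = 9832 mL.

(b) Alkalinity to neutralize: (134 − 72) = 62 mg/L as CaCO₃ × 940,000 L = 58,280 g as CaCO₃.
(b) Equivalents of H⁺ required: 58,280 ÷ 50 g/eq = 1166 eq = 1166 mol HCl.
(b) Mass of HCl: 1166 × 36.5 = 42,540 g.
(b) Mass of 29.2% solution: 42,540 / 0.292 = 145,700 g.
(b) Volume: 145,700 g ÷ 1.11 g/mL = 131,300 mL.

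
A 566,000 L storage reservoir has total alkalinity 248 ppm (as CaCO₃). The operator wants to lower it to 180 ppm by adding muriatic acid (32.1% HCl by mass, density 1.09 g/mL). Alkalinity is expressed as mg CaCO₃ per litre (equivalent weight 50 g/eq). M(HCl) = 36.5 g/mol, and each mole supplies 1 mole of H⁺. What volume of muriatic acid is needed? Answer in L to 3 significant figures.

80.3 L

Alkalinity to neutralize: (248 − 180) = 68 mg/L as CaCO₃ × 566,000 L = 38,490 g as CaCO₃.
Equivalents of H⁺ required: 38,490 ÷ 50 g/eq = 769.8 eq = 769.8 mol HCl.
Mass of HCl: 769.8 × 36.5 = 28,100 g.
Mass of 32.1% solution: 28,100 / 0.321 = 87,530 g.
Volume: 87,530 g ÷ 1.09 g/mL = 80,300 mL.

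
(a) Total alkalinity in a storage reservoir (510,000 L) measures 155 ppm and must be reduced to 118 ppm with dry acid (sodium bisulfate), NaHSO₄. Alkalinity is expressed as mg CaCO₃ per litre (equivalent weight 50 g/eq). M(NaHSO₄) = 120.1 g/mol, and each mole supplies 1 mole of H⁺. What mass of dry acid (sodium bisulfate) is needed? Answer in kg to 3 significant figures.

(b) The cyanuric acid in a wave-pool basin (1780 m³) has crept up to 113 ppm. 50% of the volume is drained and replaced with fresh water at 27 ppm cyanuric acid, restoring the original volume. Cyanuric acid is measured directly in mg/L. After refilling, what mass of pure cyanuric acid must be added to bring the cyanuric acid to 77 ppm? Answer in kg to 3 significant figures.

(a) Alkalinity to neutralize: (155 − 118) = 37 mg/L as CaCO₃ × 510,000 L = 18,870 g as CaCO₃.
(a) Equivalents of H⁺ required: 18,870 ÷ 50 g/eq = 377.4 eq = 377.4 mol NaHSO₄.
(a) Mass of NaHSO₄: 377.4 × 120.1 = 45,330 g.

(b) Volume: 1780 m³ = 1,780,000 L.
(b) After draining 50% and refilling: 113 × 0.50 + 27 × 0.50 = 70 ppm.
(b) Deficit to target: 77 − 70 = 7 mg/L.
(b) Mass: 7 mg/L × 1,780,000 L = 12,460 g cyanuric acid.

(a) 45.3 kg; (b) 12.5 kg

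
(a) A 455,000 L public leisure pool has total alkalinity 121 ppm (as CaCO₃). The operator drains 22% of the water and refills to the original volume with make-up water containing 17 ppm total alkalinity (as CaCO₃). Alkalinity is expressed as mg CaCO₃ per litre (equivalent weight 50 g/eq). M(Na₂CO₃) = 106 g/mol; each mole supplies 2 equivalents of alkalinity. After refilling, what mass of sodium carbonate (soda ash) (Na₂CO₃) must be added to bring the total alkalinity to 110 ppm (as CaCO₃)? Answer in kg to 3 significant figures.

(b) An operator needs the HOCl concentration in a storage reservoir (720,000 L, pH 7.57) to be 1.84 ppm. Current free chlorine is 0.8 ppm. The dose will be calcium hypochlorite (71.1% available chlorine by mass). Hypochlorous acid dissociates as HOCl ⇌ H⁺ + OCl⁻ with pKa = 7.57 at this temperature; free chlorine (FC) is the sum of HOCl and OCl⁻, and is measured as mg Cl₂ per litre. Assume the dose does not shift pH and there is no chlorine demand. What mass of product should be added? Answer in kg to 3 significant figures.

(a) 5.73 kg; (b) 2.92 kg

(a) After draining 22% and refilling: 121 × 0.78 + 17 × 0.22 = 98.12 ppm.
(a) Deficit to target: 110 − 98.12 = 11.88 mg/L.
(a) As CaCO₃: 11.88 mg/L × 455,000 L = 5405 g; ÷ 50 g/eq ÷ 2 = 54.05 mol Na₂CO₃.
(a) Mass: 54.05 × 106 = 5730 g.

(b) [OCl⁻]/[HOCl] = 10^(pH − pKa) = 10^(7.57 − 7.57) = 1; fraction as HOCl = 1/(1 + 1) = 0.5.
(b) Free chlorine required for 1.84 ppm HOCl: 1.84 / 0.5 = 3.68 ppm.
(b) FC to add: 3.68 − 0.8 = 2.88 mg/L as Cl₂.
(b) Cl₂ equivalent: 2.88 mg/L × 720,000 L = 2074 g.
(b) Product at 71.1% available Cl: 2074 / 0.711 = 2916 g.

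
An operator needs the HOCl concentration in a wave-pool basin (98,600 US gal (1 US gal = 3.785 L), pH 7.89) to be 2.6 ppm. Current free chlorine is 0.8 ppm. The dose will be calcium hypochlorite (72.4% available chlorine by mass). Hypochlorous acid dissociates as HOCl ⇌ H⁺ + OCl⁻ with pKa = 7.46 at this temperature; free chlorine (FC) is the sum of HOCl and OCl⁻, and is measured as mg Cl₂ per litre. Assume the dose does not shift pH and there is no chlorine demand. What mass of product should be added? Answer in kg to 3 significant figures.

Volume: 98,600 US gal × 3.785 L/gal = 373,201 L.
[OCl⁻]/[HOCl] = 10^(pH − pKa) = 10^(7.89 − 7.46) = 2.692; fraction as HOCl = 1/(1 + 2.692) = 0.2709.
Free chlorine required for 2.6 ppm HOCl: 2.6 / 0.2709 = 9.598 ppm.
FC to add: 9.598 − 0.8 = 8.798 mg/L as Cl₂.
Cl₂ equivalent: 8.798 mg/L × 373,201 L = 3283 g.
Product at 72.4% available Cl: 3283 / 0.724 = 4535 g.

4.54 kg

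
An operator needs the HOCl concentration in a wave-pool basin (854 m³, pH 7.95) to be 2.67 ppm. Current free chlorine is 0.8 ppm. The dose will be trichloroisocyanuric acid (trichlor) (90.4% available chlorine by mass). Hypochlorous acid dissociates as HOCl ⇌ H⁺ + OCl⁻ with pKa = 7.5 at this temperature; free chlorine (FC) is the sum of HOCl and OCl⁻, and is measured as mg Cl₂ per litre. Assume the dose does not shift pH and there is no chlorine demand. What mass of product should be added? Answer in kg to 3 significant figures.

Volume: 854 m³ = 854,000 L.
[OCl⁻]/[HOCl] = 10^(pH − pKa) = 10^(7.95 − 7.5) = 2.818; fraction as HOCl = 1/(1 + 2.818) = 0.2619.
Free chlorine required for 2.67 ppm HOCl: 2.67 / 0.2619 = 10.2 ppm.
FC to add: 10.2 − 0.8 = 9.395 mg/L as Cl₂.
Cl₂ equivalent: 9.395 mg/L × 854,000 L = 8023 g.
Product at 90.4% available Cl: 8023 / 0.904 = 8875 g.

8.88 kg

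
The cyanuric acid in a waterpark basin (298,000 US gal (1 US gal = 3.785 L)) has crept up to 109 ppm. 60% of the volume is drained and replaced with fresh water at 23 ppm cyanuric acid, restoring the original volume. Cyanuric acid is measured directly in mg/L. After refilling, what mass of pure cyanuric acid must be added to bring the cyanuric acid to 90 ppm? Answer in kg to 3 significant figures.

36.8 kg

Volume: 298,000 US gal × 3.785 L/gal = 1,127,930 L.
After draining 60% and refilling: 109 × 0.40 + 23 × 0.60 = 57.4 ppm.
Deficit to target: 90 − 57.4 = 32.6 mg/L.
Mass: 32.6 mg/L × 1,127,930 L = 36,770 g cyanuric acid.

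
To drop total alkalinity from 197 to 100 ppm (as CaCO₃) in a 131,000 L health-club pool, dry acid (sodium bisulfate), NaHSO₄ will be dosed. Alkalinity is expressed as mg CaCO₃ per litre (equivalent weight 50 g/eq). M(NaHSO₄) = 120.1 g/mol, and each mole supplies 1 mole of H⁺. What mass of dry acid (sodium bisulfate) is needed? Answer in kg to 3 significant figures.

30.5 kg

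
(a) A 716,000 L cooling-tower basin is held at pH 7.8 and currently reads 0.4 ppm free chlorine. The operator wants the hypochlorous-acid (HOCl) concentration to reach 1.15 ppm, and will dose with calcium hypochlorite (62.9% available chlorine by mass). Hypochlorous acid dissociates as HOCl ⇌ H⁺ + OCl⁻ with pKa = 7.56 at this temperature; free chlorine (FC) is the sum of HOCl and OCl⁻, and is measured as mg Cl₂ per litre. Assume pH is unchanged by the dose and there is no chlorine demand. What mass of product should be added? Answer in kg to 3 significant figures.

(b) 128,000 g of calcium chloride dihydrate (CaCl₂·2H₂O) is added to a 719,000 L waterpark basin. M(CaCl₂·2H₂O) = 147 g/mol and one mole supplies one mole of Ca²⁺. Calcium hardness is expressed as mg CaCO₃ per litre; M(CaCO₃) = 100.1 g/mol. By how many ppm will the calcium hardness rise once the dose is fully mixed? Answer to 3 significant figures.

(a) [OCl⁻]/[HOCl] = 10^(pH − pKa) = 10^(7.8 − 7.56) = 1.738; fraction as HOCl = 1/(1 + 1.738) = 0.3653.
(a) Free chlorine required for 1.15 ppm HOCl: 1.15 / 0.3653 = 3.148 ppm.
(a) FC to add: 3.148 − 0.4 = 2.748 mg/L as Cl₂.
(a) Cl₂ equivalent: 2.748 mg/L × 716,000 L = 1968 g.
(a) Product at 62.9% available Cl: 1968 / 0.629 = 3129 g.

(b) Moles of Ca²⁺: 128,000 g ÷ 147 g/mol = 870.7 mol.
(b) As CaCO₃: 870.7 mol × 100.1 g/mol = 87,160 g.
(b) Rise: 87,160 g / 719,000 L × 1000 = 121.2 mg/L.

(a) 3.13 kg; (b) 121 ppm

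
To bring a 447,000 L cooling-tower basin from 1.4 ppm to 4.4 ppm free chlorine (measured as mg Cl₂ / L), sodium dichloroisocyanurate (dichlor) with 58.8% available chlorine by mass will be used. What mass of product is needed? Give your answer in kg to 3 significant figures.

2.28 kg

Chlorine deficit: 4.4 − 1.4 = 3 ppm = 3 mg/L as Cl₂.
Cl₂ equivalent needed: 3 mg/L × 447,000 L = 1,341,000 mg = 1341 g.
Product at 58.8% available chlorine: 1341 / 0.588 = 2281 g.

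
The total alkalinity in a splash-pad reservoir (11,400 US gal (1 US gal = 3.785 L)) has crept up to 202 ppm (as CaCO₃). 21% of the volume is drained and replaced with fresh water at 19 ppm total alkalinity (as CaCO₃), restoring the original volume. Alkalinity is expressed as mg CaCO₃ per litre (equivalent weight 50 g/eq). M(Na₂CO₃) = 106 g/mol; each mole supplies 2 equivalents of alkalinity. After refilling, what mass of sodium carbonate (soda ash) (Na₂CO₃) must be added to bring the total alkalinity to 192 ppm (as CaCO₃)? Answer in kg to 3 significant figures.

Volume: 11,400 US gal × 3.785 L/gal = 43,149 L.
After draining 21% and refilling: 202 × 0.79 + 19 × 0.21 = 163.57 ppm.
Deficit to target: 192 − 163.57 = 28.43 mg/L.
As CaCO₃: 28.43 mg/L × 43,149 L = 1227 g; ÷ 50 g/eq ÷ 2 = 12.27 mol Na₂CO₃.
Mass: 12.27 × 106 = 1300 g.

1.30 kg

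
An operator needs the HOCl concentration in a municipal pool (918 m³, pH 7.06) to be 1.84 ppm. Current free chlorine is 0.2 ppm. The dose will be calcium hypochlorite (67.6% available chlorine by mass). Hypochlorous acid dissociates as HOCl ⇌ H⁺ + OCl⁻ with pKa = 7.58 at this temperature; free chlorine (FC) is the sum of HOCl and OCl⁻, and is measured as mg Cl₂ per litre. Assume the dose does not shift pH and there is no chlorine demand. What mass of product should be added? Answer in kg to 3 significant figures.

Volume: 918 m³ = 918,000 L.
[OCl⁻]/[HOCl] = 10^(pH − pKa) = 10^(7.06 − 7.58) = 0.302; fraction as HOCl = 1/(1 + 0.302) = 0.7681.
Free chlorine required for 1.84 ppm HOCl: 1.84 / 0.7681 = 2.396 ppm.
FC to add: 2.396 − 0.2 = 2.196 mg/L as Cl₂.
Cl₂ equivalent: 2.196 mg/L × 918,000 L = 2016 g.
Product at 67.6% available Cl: 2016 / 0.676 = 2982 g.

2.98 kg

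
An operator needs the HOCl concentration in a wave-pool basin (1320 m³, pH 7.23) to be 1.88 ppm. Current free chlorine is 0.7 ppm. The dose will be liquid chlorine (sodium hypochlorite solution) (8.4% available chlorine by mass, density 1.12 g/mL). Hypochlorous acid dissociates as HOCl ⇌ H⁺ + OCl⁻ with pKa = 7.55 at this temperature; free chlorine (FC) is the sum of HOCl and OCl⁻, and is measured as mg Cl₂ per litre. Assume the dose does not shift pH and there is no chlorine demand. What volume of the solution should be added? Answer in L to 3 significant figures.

Volume: 1320 m³ = 1,320,000 L.
[OCl⁻]/[HOCl] = 10^(pH − pKa) = 10^(7.23 − 7.55) = 0.4786; fraction as HOCl = 1/(1 + 0.4786) = 0.6763.
Free chlorine required for 1.88 ppm HOCl: 1.88 / 0.6763 = 2.78 ppm.
FC to add: 2.78 − 0.7 = 2.08 mg/L as Cl₂.
Cl₂ equivalent: 2.08 mg/L × 1,320,000 L = 2745 g.
Product at 8.4% available Cl: 2745 / 0.084 = 32,680 g.
Volume: 32,680 g ÷ 1.12 g/mL = 29,180 mL.

29.2 L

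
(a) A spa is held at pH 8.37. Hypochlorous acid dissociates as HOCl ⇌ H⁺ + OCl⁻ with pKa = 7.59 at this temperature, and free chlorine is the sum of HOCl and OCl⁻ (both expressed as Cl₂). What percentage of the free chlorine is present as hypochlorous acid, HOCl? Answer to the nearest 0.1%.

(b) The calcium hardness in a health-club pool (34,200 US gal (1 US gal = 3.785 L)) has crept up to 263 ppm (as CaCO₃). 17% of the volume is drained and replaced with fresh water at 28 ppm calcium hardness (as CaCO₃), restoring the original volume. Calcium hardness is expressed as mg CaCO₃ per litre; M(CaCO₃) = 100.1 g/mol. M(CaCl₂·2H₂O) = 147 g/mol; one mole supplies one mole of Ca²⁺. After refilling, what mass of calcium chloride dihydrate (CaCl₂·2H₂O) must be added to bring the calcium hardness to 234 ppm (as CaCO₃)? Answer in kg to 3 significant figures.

(a) [OCl⁻]/[HOCl] = 10^(pH − pKa) = 10^(8.37 − 7.59) = 10^0.78 = 6.026.
(a) Fraction as HOCl = 1 / (1 + 6.026) = 0.1423.

(b) Volume: 34,200 US gal × 3.785 L/gal = 129,447 L.
(b) After draining 17% and refilling: 263 × 0.83 + 28 × 0.17 = 223.05 ppm.
(b) Deficit to target: 234 − 223.05 = 10.95 mg/L.
(b) As CaCO₃: 10.95 mg/L × 129,447 L = 1417 g; ÷ 100.1 = 14.16 mol Ca²⁺.
(b) Mass: 14.16 × 147 = 2082 g.

(a) 14.2%; (b) 2.08 kg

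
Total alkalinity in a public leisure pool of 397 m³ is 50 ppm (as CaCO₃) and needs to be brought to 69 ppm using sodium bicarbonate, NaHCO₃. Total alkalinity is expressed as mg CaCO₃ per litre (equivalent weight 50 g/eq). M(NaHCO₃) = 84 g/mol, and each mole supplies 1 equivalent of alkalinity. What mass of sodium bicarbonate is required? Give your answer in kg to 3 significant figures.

12.7 kg

Volume: 397 m³ = 397,000 L.
Alkalinity to add: (69 − 50) = 19 mg/L as CaCO₃ × 397,000 L = 7543 g as CaCO₃.
Equivalents: 7543 g ÷ 50 g/eq = 150.9 eq.
NaHCO₃ supplies 1 eq per mole → 150.9 mol.
Mass: 150.9 mol × 84 g/mol = 12,670 g.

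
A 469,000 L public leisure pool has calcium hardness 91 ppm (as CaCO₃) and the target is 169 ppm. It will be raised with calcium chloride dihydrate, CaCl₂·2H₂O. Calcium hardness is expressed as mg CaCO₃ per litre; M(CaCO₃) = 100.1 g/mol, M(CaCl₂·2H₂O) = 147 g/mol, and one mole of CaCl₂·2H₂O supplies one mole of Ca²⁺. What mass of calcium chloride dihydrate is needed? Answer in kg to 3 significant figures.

53.7 kg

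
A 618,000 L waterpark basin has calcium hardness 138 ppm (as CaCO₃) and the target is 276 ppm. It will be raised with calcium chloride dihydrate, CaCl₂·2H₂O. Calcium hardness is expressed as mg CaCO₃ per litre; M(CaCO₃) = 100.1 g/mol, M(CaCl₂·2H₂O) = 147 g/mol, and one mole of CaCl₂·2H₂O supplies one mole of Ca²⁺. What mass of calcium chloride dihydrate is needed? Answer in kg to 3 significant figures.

125 kg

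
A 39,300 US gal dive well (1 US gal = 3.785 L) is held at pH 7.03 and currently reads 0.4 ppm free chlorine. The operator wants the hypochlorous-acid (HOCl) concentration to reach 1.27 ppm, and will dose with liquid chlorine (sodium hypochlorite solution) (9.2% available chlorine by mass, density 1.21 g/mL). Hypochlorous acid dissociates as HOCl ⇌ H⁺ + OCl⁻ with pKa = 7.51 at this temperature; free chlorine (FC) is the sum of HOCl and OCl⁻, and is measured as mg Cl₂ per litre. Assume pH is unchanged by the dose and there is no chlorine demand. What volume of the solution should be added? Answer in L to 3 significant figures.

Volume: 39,300 US gal × 3.785 L/gal = 148,750 L.
[OCl⁻]/[HOCl] = 10^(pH − pKa) = 10^(7.03 − 7.51) = 0.3311; fraction as HOCl = 1/(1 + 0.3311) = 0.7512.
Free chlorine required for 1.27 ppm HOCl: 1.27 / 0.7512 = 1.691 ppm.
FC to add: 1.691 − 0.4 = 1.291 mg/L as Cl₂.
Cl₂ equivalent: 1.291 mg/L × 148,750 L = 192 g.
Product at 9.2% available Cl: 192 / 0.092 = 2087 g.
Volume: 2087 g ÷ 1.21 g/mL = 1724 mL.

1.72 L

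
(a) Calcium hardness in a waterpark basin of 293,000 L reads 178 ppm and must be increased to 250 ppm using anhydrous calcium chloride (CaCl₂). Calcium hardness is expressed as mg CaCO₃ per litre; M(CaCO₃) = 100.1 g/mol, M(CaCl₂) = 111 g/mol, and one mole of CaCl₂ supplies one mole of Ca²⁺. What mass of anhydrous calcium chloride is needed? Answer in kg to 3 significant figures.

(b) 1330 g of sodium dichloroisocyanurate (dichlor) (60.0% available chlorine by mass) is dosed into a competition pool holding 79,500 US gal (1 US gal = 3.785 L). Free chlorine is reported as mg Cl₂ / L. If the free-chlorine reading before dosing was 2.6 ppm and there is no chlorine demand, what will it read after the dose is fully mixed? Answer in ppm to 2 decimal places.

(a) Hardness to add: (250 − 178) = 72 mg/L as CaCO₃ × 293,000 L = 21,100 g as CaCO₃.
(a) Moles of Ca²⁺ (1 mol Ca²⁺ ≡ 1 mol CaCO₃): 21,100 / 100.1 g/mol = 210.7 mol.
(a) Mass of CaCl₂: 210.7 × 111 = 23,390 g.

(b) Volume: 79,500 US gal × 3.785 L/gal = 300,908 L.
(b) Available chlorine delivered: 1330 g × 0.6 = 798 g as Cl₂.
(b) Concentration rise: 798 g / 300,908 L = 2.652 mg/L = 2.65 ppm.
(b) Final FC: 2.6 + 2.65 = 5.25 ppm.

(a) 23.4 kg; (b) 5.25 ppm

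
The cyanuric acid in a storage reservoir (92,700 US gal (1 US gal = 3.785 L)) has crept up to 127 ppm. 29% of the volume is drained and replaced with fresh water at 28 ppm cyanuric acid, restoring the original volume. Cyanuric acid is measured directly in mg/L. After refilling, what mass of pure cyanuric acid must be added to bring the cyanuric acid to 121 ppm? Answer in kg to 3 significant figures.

7.97 kg

Volume: 92,700 US gal × 3.785 L/gal = 350,870 L.
After draining 29% and refilling: 127 × 0.71 + 28 × 0.29 = 98.29 ppm.
Deficit to target: 121 − 98.29 = 22.71 mg/L.
Mass: 22.71 mg/L × 350,870 L = 7968 g cyanuric acid.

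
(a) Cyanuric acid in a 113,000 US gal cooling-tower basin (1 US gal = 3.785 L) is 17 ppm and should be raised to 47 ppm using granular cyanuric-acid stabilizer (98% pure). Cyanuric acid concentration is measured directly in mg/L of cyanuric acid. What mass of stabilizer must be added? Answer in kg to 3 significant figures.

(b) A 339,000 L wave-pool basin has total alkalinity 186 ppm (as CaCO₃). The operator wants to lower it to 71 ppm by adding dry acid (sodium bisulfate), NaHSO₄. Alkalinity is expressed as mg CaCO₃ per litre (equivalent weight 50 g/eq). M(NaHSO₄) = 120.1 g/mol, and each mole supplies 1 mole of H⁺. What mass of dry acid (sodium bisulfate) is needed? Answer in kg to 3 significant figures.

(a) 13.1 kg; (b) 93.6 kg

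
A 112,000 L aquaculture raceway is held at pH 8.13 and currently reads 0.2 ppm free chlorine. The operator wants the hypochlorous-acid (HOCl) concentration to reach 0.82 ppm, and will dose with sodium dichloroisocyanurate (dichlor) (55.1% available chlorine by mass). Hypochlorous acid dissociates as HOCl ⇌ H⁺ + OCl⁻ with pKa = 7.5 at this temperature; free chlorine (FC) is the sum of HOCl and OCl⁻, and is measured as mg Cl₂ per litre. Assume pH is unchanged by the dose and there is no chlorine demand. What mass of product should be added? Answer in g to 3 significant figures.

[OCl⁻]/[HOCl] = 10^(pH − pKa) = 10^(8.13 − 7.5) = 4.266; fraction as HOCl = 1/(1 + 4.266) = 0.1899.
Free chlorine required for 0.82 ppm HOCl: 0.82 / 0.1899 = 4.318 ppm.
FC to add: 4.318 − 0.2 = 4.118 mg/L as Cl₂.
Cl₂ equivalent: 4.118 mg/L × 112,000 L = 461.2 g.
Product at 55.1% available Cl: 461.2 / 0.551 = 837 g.

837 g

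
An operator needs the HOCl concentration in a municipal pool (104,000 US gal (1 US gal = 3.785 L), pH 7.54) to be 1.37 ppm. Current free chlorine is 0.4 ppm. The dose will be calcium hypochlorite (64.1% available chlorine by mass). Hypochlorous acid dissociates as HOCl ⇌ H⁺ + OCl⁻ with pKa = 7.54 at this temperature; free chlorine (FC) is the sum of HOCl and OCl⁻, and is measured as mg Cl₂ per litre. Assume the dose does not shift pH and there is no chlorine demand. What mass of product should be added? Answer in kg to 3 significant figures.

Volume: 104,000 US gal × 3.785 L/gal = 393,640 L.
[OCl⁻]/[HOCl] = 10^(pH − pKa) = 10^(7.54 − 7.54) = 1; fraction as HOCl = 1/(1 + 1) = 0.5.
Free chlorine required for 1.37 ppm HOCl: 1.37 / 0.5 = 2.74 ppm.
FC to add: 2.74 − 0.4 = 2.34 mg/L as Cl₂.
Cl₂ equivalent: 2.34 mg/L × 393,640 L = 921.1 g.
Product at 64.1% available Cl: 921.1 / 0.641 = 1437 g.

1.44 kg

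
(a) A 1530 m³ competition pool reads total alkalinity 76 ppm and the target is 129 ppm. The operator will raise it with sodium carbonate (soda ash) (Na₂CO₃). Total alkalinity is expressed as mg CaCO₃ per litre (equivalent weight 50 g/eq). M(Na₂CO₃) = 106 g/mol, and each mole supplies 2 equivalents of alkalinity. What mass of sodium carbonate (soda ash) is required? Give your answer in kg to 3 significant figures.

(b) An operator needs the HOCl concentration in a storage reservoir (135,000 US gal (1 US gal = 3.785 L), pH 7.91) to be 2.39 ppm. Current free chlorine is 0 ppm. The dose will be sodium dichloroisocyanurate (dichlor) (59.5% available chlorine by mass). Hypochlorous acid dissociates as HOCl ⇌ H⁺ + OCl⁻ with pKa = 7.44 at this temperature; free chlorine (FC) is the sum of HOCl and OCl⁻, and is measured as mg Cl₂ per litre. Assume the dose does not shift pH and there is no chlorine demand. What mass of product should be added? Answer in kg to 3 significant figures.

(a) 86.0 kg; (b) 8.11 kg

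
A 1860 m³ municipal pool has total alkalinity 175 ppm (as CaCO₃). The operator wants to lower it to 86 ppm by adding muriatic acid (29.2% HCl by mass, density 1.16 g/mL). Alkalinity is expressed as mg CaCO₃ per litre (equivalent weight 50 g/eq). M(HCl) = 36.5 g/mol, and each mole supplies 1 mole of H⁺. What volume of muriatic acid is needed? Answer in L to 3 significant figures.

Volume: 1860 m³ = 1,860,000 L.
Alkalinity to neutralize: (175 − 86) = 89 mg/L as CaCO₃ × 1,860,000 L = 165,500 g as CaCO₃.
Equivalents of H⁺ required: 165,500 ÷ 50 g/eq = 3311 eq = 3311 mol HCl.
Mass of HCl: 3311 × 36.5 = 120,800 g.
Mass of 29.2% solution: 120,800 / 0.292 = 413,900 g.
Volume: 413,900 g ÷ 1.16 g/mL = 356,800 mL.

357 L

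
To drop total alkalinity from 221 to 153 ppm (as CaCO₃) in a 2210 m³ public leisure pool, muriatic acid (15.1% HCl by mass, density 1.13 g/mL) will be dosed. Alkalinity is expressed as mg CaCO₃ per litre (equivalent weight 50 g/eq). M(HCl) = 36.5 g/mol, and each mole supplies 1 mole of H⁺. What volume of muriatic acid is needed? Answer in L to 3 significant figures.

643 L

Volume: 2210 m³ = 2,210,000 L.
Alkalinity to neutralize: (221 − 153) = 68 mg/L as CaCO₃ × 2,210,000 L = 150,300 g as CaCO₃.
Equivalents of H⁺ required: 150,300 ÷ 50 g/eq = 3006 eq = 3006 mol HCl.
Mass of HCl: 3006 × 36.5 = 109,700 g.
Mass of 15.1% solution: 109,700 / 0.151 = 726,500 g.
Volume: 726,500 g ÷ 1.13 g/mL = 642,900 mL.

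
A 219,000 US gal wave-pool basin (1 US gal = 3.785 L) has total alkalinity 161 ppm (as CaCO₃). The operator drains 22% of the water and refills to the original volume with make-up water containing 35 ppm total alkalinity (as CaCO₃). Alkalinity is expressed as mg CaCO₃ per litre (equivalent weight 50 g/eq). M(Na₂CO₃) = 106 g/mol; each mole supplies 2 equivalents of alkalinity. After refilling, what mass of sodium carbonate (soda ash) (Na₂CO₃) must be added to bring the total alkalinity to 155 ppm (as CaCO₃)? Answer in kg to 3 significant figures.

Volume: 219,000 US gal × 3.785 L/gal = 828,915 L.
After draining 22% and refilling: 161 × 0.78 + 35 × 0.22 = 133.28 ppm.
Deficit to target: 155 − 133.28 = 21.72 mg/L.
As CaCO₃: 21.72 mg/L × 828,915 L = 18,000 g; ÷ 50 g/eq ÷ 2 = 180 mol Na₂CO₃.
Mass: 180 × 106 = 19,080 g.

19.1 kg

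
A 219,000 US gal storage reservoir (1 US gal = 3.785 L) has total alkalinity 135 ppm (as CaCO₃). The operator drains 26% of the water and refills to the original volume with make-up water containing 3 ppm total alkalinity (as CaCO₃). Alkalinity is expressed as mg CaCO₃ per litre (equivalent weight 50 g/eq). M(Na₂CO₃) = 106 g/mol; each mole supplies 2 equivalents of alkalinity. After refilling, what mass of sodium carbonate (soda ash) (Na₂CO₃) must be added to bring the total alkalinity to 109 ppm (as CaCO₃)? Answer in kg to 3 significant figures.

7.31 kg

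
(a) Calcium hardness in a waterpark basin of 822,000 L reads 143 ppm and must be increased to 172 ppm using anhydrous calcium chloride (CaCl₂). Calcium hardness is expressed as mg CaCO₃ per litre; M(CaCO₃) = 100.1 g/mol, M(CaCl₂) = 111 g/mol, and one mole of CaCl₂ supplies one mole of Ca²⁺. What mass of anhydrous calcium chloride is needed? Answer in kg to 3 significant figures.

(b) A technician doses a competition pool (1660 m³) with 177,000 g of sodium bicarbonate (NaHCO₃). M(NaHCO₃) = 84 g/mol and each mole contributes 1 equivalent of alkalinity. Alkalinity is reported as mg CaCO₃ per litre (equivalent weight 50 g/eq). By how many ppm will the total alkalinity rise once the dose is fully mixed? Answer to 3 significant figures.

(a) Hardness to add: (172 − 143) = 29 mg/L as CaCO₃ × 822,000 L = 23,840 g as CaCO₃.
(a) Moles of Ca²⁺ (1 mol Ca²⁺ ≡ 1 mol CaCO₃): 23,840 / 100.1 g/mol = 238.1 mol.
(a) Mass of CaCl₂: 238.1 × 111 = 26,430 g.

(b) Volume: 1660 m³ = 1,660,000 L.
(b) Moles of NaHCO₃: 177,000 g ÷ 84 g/mol = 2107 mol → 2107 eq of alkalinity.
(b) As CaCO₃: 2107 eq × 50 g/eq = 105,400 g.
(b) Rise: 105,400 g / 1,660,000 L × 1000 = 63.47 mg/L.

(a) 26.4 kg; (b) 63.5 ppm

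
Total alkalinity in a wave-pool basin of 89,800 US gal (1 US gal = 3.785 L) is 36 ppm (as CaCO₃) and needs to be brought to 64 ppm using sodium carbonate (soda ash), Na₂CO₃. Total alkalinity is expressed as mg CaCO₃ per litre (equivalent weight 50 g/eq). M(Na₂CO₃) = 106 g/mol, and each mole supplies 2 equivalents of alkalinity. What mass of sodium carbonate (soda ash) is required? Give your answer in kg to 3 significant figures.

Volume: 89,800 US gal × 3.785 L/gal = 339,893 L.
Alkalinity to add: (64 − 36) = 28 mg/L as CaCO₃ × 339,893 L = 9517 g as CaCO₃.
Equivalents: 9517 g ÷ 50 g/eq = 190.3 eq.
Each mole of Na₂CO₃ supplies 2 eq, so 190.3 / 2 = 95.17 mol.
Mass: 95.17 mol × 106 g/mol = 10,090 g.

10.1 kg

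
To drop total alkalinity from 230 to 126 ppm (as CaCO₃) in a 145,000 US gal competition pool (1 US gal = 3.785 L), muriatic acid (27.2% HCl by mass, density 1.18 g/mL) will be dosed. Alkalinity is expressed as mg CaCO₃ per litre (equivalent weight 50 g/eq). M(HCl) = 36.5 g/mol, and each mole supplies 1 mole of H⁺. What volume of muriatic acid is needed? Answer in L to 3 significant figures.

130 L

Volume: 145,000 US gal × 3.785 L/gal = 548,825 L.
Alkalinity to neutralize: (230 − 126) = 104 mg/L as CaCO₃ × 548,825 L = 57,080 g as CaCO₃.
Equivalents of H⁺ required: 57,080 ÷ 50 g/eq = 1142 eq = 1142 mol HCl.
Mass of HCl: 1142 × 36.5 = 41,670 g.
Mass of 27.2% solution: 41,670 / 0.272 = 153,200 g.
Volume: 153,200 g ÷ 1.18 g/mL = 129,800 mL.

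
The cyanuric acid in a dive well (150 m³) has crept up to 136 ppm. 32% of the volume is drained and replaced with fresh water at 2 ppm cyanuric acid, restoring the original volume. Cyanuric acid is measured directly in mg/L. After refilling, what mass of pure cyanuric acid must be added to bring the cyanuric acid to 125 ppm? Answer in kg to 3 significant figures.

Volume: 150 m³ = 150,000 L.
After draining 32% and refilling: 136 × 0.68 + 2 × 0.32 = 93.12 ppm.
Deficit to target: 125 − 93.12 = 31.88 mg/L.
Mass: 31.88 mg/L × 150,000 L = 4782 g cyanuric acid.

4.78 kg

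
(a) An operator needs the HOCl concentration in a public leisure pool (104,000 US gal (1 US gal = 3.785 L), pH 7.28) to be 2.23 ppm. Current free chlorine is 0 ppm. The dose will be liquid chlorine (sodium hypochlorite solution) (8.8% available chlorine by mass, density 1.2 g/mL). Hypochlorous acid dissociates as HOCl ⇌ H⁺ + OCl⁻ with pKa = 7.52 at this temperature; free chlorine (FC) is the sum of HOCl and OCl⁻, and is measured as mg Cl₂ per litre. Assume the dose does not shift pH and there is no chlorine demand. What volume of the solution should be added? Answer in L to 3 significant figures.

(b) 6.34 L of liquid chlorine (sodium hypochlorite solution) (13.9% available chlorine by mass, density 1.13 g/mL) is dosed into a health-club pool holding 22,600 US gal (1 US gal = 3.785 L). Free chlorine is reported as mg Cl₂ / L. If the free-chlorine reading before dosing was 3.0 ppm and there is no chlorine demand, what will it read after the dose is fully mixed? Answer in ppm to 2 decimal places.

(a) 13.1 L; (b) 14.64 ppm

(a) Volume: 104,000 US gal × 3.785 L/gal = 393,640 L.
(a) [OCl⁻]/[HOCl] = 10^(pH − pKa) = 10^(7.28 − 7.52) = 0.5754; fraction as HOCl = 1/(1 + 0.5754) = 0.6347.
(a) Free chlorine required for 2.23 ppm HOCl: 2.23 / 0.6347 = 3.513 ppm.
(a) FC to add: 3.513 − 0 = 3.513 mg/L as Cl₂.
(a) Cl₂ equivalent: 3.513 mg/L × 393,640 L = 1383 g.
(a) Product at 8.8% available Cl: 1383 / 0.088 = 15,720 g.
(a) Volume: 15,720 g ÷ 1.2 g/mL = 13,100 mL.

(b) Volume: 22,600 US gal × 3.785 L/gal = 85,541 L.
(b) Mass of solution: 6.34 L × 1000 mL/L × 1.13 g/mL = 7164 g.
(b) Available chlorine delivered: 7164 g × 0.139 = 995.8 g as Cl₂.
(b) Concentration rise: 995.8 g / 85,541 L = 11.64 mg/L = 11.64 ppm.
(b) Final FC: 3.0 + 11.64 = 14.64 ppm.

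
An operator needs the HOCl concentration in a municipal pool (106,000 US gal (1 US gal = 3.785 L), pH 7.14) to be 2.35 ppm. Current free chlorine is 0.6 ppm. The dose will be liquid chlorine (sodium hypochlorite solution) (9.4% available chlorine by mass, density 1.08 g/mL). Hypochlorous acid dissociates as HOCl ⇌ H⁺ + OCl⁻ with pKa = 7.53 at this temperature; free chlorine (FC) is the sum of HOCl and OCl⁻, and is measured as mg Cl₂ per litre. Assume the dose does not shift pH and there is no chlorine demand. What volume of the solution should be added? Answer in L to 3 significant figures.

10.7 L

Volume: 106,000 US gal × 3.785 L/gal = 401,210 L.
[OCl⁻]/[HOCl] = 10^(pH − pKa) = 10^(7.14 − 7.53) = 0.4074; fraction as HOCl = 1/(1 + 0.4074) = 0.7105.
Free chlorine required for 2.35 ppm HOCl: 2.35 / 0.7105 = 3.307 ppm.
FC to add: 3.307 − 0.6 = 2.707 mg/L as Cl₂.
Cl₂ equivalent: 2.707 mg/L × 401,210 L = 1086 g.
Product at 9.4% available Cl: 1086 / 0.094 = 11,560 g.
Volume: 11,560 g ÷ 1.08 g/mL = 10,700 mL.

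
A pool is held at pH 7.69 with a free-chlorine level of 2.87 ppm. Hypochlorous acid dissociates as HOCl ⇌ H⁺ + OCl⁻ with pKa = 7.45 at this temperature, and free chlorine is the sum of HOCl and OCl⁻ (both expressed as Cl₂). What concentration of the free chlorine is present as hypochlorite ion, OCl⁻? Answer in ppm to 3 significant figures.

[OCl⁻]/[HOCl] = 10^(pH − pKa) = 10^(7.69 − 7.45) = 10^0.24 = 1.738.
Fraction as HOCl = 1 / (1 + 1.738) = 0.3653.
OCl⁻ = (1 − 0.3653) × 2.87 ppm = 1.822 ppm.

1.82 ppm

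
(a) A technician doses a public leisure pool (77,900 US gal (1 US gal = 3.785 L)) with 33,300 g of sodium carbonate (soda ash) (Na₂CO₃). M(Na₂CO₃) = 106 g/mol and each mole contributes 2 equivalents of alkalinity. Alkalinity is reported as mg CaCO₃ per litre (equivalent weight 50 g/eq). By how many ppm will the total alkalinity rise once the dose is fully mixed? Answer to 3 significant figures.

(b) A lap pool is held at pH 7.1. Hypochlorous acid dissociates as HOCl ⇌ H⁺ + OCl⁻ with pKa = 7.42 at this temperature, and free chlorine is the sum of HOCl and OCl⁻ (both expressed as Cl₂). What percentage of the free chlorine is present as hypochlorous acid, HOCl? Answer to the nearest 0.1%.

(a) 107 ppm; (b) 67.6%

(a) Volume: 77,900 US gal × 3.785 L/gal = 294,852 L.
(a) Moles of Na₂CO₃: 33,300 g ÷ 106 g/mol = 314.2 mol → 628.3 eq of alkalinity.
(a) As CaCO₃: 628.3 eq × 50 g/eq = 31,420 g.
(a) Rise: 31,420 g / 294,852 L × 1000 = 106.5 mg/L.

(b) [OCl⁻]/[HOCl] = 10^(pH − pKa) = 10^(7.1 − 7.42) = 10^-0.32 = 0.4786.
(b) Fraction as HOCl = 1 / (1 + 0.4786) = 0.6763.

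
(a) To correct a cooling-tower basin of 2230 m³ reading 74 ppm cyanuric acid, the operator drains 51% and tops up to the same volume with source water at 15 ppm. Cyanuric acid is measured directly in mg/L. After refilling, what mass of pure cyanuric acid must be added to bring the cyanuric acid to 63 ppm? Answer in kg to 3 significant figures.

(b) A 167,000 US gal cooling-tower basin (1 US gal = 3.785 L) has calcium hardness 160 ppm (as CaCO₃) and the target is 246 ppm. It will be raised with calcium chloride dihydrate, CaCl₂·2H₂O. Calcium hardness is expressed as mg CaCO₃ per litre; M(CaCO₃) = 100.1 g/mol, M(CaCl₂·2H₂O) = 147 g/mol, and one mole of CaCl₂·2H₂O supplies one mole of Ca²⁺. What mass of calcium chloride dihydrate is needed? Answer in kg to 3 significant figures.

(a) 42.6 kg; (b) 79.8 kg

(a) Volume: 2230 m³ = 2,230,000 L.
(a) After draining 51% and refilling: 74 × 0.49 + 15 × 0.51 = 43.91 ppm.
(a) Deficit to target: 63 − 43.91 = 19.09 mg/L.
(a) Mass: 19.09 mg/L × 2,230,000 L = 42,570 g cyanuric acid.

(b) Volume: 167,000 US gal × 3.785 L/gal = 632,095 L.
(b) Hardness to add: (246 − 160) = 86 mg/L as CaCO₃ × 632,095 L = 54,360 g as CaCO₃.
(b) Moles of Ca²⁺ (1 mol Ca²⁺ ≡ 1 mol CaCO₃): 54,360 / 100.1 g/mol = 543.1 mol.
(b) Mass of CaCl₂·2H₂O: 543.1 × 147 = 79,830 g.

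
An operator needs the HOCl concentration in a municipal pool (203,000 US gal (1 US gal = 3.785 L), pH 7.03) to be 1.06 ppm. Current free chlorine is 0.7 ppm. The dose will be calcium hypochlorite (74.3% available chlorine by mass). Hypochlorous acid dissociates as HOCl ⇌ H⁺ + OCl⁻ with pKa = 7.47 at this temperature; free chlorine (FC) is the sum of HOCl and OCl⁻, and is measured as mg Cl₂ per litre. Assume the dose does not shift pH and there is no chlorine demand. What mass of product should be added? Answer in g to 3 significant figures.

Volume: 203,000 US gal × 3.785 L/gal = 768,355 L.
[OCl⁻]/[HOCl] = 10^(pH − pKa) = 10^(7.03 − 7.47) = 0.3631; fraction as HOCl = 1/(1 + 0.3631) = 0.7336.
Free chlorine required for 1.06 ppm HOCl: 1.06 / 0.7336 = 1.445 ppm.
FC to add: 1.445 − 0.7 = 0.7449 mg/L as Cl₂.
Cl₂ equivalent: 0.7449 mg/L × 768,355 L = 572.3 g.
Product at 74.3% available Cl: 572.3 / 0.743 = 770.3 g.

770 g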